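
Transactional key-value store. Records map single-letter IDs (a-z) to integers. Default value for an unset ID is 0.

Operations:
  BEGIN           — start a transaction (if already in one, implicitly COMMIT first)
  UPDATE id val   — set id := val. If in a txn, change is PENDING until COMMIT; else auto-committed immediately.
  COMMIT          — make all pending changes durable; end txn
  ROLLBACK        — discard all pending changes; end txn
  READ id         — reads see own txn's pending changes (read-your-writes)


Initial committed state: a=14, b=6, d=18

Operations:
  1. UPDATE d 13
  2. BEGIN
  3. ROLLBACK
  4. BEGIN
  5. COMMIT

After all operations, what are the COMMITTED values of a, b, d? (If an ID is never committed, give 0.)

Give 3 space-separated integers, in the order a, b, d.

Initial committed: {a=14, b=6, d=18}
Op 1: UPDATE d=13 (auto-commit; committed d=13)
Op 2: BEGIN: in_txn=True, pending={}
Op 3: ROLLBACK: discarded pending []; in_txn=False
Op 4: BEGIN: in_txn=True, pending={}
Op 5: COMMIT: merged [] into committed; committed now {a=14, b=6, d=13}
Final committed: {a=14, b=6, d=13}

Answer: 14 6 13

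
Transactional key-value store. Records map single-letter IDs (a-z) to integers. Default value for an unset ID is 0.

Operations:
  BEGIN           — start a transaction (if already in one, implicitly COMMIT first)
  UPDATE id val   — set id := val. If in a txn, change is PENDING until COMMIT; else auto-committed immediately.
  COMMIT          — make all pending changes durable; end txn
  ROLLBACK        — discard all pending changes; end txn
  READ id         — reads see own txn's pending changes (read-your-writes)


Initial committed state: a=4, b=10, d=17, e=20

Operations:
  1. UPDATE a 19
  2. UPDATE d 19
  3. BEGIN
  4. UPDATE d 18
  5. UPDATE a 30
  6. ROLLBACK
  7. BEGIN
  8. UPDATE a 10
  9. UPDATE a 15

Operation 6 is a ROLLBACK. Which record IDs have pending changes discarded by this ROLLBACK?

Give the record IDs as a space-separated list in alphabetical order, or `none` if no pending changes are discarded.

Answer: a d

Derivation:
Initial committed: {a=4, b=10, d=17, e=20}
Op 1: UPDATE a=19 (auto-commit; committed a=19)
Op 2: UPDATE d=19 (auto-commit; committed d=19)
Op 3: BEGIN: in_txn=True, pending={}
Op 4: UPDATE d=18 (pending; pending now {d=18})
Op 5: UPDATE a=30 (pending; pending now {a=30, d=18})
Op 6: ROLLBACK: discarded pending ['a', 'd']; in_txn=False
Op 7: BEGIN: in_txn=True, pending={}
Op 8: UPDATE a=10 (pending; pending now {a=10})
Op 9: UPDATE a=15 (pending; pending now {a=15})
ROLLBACK at op 6 discards: ['a', 'd']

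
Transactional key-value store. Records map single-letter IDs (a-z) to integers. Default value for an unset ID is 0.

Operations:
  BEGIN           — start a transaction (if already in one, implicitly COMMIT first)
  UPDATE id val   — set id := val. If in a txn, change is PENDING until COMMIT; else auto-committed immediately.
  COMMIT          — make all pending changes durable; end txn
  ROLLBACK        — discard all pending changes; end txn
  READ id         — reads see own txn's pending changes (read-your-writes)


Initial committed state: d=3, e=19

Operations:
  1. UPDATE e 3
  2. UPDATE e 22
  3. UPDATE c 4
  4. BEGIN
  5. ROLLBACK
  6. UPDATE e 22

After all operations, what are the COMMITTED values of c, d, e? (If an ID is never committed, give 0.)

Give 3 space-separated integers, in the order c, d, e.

Initial committed: {d=3, e=19}
Op 1: UPDATE e=3 (auto-commit; committed e=3)
Op 2: UPDATE e=22 (auto-commit; committed e=22)
Op 3: UPDATE c=4 (auto-commit; committed c=4)
Op 4: BEGIN: in_txn=True, pending={}
Op 5: ROLLBACK: discarded pending []; in_txn=False
Op 6: UPDATE e=22 (auto-commit; committed e=22)
Final committed: {c=4, d=3, e=22}

Answer: 4 3 22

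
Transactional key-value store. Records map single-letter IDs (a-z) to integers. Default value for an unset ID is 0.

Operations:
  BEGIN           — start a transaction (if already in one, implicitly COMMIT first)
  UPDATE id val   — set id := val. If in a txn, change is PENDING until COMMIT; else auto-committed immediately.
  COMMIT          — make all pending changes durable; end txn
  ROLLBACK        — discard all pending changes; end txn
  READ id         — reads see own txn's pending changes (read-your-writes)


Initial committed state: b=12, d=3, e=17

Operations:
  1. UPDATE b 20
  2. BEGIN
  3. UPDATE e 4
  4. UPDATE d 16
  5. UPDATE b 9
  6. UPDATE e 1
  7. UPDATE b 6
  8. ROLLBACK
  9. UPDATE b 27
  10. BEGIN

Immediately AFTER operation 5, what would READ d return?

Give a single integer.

Initial committed: {b=12, d=3, e=17}
Op 1: UPDATE b=20 (auto-commit; committed b=20)
Op 2: BEGIN: in_txn=True, pending={}
Op 3: UPDATE e=4 (pending; pending now {e=4})
Op 4: UPDATE d=16 (pending; pending now {d=16, e=4})
Op 5: UPDATE b=9 (pending; pending now {b=9, d=16, e=4})
After op 5: visible(d) = 16 (pending={b=9, d=16, e=4}, committed={b=20, d=3, e=17})

Answer: 16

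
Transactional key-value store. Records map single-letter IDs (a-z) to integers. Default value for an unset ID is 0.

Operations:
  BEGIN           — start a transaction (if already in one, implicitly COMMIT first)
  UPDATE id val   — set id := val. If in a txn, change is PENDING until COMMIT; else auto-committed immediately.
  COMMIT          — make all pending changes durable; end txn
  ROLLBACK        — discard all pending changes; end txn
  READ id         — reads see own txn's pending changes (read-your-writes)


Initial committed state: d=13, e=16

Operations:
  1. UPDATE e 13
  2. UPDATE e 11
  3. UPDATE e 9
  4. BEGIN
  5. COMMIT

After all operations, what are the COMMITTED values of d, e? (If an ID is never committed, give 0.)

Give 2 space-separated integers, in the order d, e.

Initial committed: {d=13, e=16}
Op 1: UPDATE e=13 (auto-commit; committed e=13)
Op 2: UPDATE e=11 (auto-commit; committed e=11)
Op 3: UPDATE e=9 (auto-commit; committed e=9)
Op 4: BEGIN: in_txn=True, pending={}
Op 5: COMMIT: merged [] into committed; committed now {d=13, e=9}
Final committed: {d=13, e=9}

Answer: 13 9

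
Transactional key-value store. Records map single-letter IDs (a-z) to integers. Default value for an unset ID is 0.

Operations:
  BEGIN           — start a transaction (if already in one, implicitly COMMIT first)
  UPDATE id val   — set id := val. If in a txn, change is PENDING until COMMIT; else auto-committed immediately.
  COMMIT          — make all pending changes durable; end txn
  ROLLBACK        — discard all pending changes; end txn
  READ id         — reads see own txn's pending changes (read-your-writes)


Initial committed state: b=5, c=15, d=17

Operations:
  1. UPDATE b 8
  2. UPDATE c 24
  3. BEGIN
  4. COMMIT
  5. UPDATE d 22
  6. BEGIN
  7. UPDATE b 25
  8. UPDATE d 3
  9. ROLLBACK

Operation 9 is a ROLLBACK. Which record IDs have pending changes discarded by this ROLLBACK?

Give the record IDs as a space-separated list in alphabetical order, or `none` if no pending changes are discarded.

Initial committed: {b=5, c=15, d=17}
Op 1: UPDATE b=8 (auto-commit; committed b=8)
Op 2: UPDATE c=24 (auto-commit; committed c=24)
Op 3: BEGIN: in_txn=True, pending={}
Op 4: COMMIT: merged [] into committed; committed now {b=8, c=24, d=17}
Op 5: UPDATE d=22 (auto-commit; committed d=22)
Op 6: BEGIN: in_txn=True, pending={}
Op 7: UPDATE b=25 (pending; pending now {b=25})
Op 8: UPDATE d=3 (pending; pending now {b=25, d=3})
Op 9: ROLLBACK: discarded pending ['b', 'd']; in_txn=False
ROLLBACK at op 9 discards: ['b', 'd']

Answer: b d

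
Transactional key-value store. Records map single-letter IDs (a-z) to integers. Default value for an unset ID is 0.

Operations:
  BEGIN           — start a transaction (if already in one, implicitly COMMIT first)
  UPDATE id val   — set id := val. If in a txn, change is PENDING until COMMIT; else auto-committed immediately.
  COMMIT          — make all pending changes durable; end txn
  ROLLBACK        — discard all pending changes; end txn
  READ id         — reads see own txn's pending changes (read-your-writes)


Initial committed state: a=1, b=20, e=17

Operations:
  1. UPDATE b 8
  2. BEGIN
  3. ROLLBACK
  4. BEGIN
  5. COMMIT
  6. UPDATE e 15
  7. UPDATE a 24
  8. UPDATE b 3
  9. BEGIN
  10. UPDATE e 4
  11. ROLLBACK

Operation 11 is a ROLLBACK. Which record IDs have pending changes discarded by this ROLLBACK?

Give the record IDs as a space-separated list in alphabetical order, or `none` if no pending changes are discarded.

Answer: e

Derivation:
Initial committed: {a=1, b=20, e=17}
Op 1: UPDATE b=8 (auto-commit; committed b=8)
Op 2: BEGIN: in_txn=True, pending={}
Op 3: ROLLBACK: discarded pending []; in_txn=False
Op 4: BEGIN: in_txn=True, pending={}
Op 5: COMMIT: merged [] into committed; committed now {a=1, b=8, e=17}
Op 6: UPDATE e=15 (auto-commit; committed e=15)
Op 7: UPDATE a=24 (auto-commit; committed a=24)
Op 8: UPDATE b=3 (auto-commit; committed b=3)
Op 9: BEGIN: in_txn=True, pending={}
Op 10: UPDATE e=4 (pending; pending now {e=4})
Op 11: ROLLBACK: discarded pending ['e']; in_txn=False
ROLLBACK at op 11 discards: ['e']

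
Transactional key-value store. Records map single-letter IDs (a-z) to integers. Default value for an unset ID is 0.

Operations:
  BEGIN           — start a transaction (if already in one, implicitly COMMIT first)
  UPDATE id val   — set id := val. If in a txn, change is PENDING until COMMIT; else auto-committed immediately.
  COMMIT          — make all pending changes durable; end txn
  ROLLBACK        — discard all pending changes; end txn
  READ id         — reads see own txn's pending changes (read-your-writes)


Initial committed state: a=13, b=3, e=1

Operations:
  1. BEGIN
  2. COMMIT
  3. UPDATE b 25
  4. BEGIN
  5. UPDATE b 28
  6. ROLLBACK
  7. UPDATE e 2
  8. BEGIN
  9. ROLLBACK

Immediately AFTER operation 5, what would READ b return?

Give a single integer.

Answer: 28

Derivation:
Initial committed: {a=13, b=3, e=1}
Op 1: BEGIN: in_txn=True, pending={}
Op 2: COMMIT: merged [] into committed; committed now {a=13, b=3, e=1}
Op 3: UPDATE b=25 (auto-commit; committed b=25)
Op 4: BEGIN: in_txn=True, pending={}
Op 5: UPDATE b=28 (pending; pending now {b=28})
After op 5: visible(b) = 28 (pending={b=28}, committed={a=13, b=25, e=1})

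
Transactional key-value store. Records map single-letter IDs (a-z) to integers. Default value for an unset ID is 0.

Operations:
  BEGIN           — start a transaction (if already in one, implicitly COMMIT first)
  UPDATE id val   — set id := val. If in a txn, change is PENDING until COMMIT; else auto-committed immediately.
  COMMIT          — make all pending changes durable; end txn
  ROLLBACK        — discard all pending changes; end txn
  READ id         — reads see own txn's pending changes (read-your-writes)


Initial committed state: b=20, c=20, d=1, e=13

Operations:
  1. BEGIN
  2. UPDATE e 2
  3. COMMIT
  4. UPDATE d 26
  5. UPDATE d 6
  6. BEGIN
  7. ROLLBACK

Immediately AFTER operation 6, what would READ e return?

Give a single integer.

Initial committed: {b=20, c=20, d=1, e=13}
Op 1: BEGIN: in_txn=True, pending={}
Op 2: UPDATE e=2 (pending; pending now {e=2})
Op 3: COMMIT: merged ['e'] into committed; committed now {b=20, c=20, d=1, e=2}
Op 4: UPDATE d=26 (auto-commit; committed d=26)
Op 5: UPDATE d=6 (auto-commit; committed d=6)
Op 6: BEGIN: in_txn=True, pending={}
After op 6: visible(e) = 2 (pending={}, committed={b=20, c=20, d=6, e=2})

Answer: 2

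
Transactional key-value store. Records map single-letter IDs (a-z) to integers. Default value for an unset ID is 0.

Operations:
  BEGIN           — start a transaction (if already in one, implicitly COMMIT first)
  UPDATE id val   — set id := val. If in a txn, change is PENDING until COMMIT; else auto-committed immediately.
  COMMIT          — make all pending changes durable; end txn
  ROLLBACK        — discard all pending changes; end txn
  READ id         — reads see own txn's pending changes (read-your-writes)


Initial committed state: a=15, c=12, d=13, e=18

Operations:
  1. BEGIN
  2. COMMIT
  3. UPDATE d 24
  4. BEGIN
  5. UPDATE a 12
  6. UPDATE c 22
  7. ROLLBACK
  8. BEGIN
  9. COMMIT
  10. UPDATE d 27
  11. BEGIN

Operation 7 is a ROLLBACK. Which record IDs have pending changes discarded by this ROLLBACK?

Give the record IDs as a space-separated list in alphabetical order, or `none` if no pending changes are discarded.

Answer: a c

Derivation:
Initial committed: {a=15, c=12, d=13, e=18}
Op 1: BEGIN: in_txn=True, pending={}
Op 2: COMMIT: merged [] into committed; committed now {a=15, c=12, d=13, e=18}
Op 3: UPDATE d=24 (auto-commit; committed d=24)
Op 4: BEGIN: in_txn=True, pending={}
Op 5: UPDATE a=12 (pending; pending now {a=12})
Op 6: UPDATE c=22 (pending; pending now {a=12, c=22})
Op 7: ROLLBACK: discarded pending ['a', 'c']; in_txn=False
Op 8: BEGIN: in_txn=True, pending={}
Op 9: COMMIT: merged [] into committed; committed now {a=15, c=12, d=24, e=18}
Op 10: UPDATE d=27 (auto-commit; committed d=27)
Op 11: BEGIN: in_txn=True, pending={}
ROLLBACK at op 7 discards: ['a', 'c']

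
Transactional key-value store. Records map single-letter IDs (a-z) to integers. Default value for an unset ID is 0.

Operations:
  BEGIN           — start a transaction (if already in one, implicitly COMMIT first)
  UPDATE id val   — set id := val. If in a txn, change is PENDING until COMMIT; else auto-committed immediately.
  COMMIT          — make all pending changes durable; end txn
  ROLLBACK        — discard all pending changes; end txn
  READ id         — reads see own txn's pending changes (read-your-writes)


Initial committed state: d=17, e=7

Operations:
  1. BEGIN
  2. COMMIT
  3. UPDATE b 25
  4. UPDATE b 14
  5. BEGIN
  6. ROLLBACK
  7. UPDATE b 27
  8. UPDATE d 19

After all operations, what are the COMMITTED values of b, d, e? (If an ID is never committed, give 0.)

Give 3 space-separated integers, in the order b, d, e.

Answer: 27 19 7

Derivation:
Initial committed: {d=17, e=7}
Op 1: BEGIN: in_txn=True, pending={}
Op 2: COMMIT: merged [] into committed; committed now {d=17, e=7}
Op 3: UPDATE b=25 (auto-commit; committed b=25)
Op 4: UPDATE b=14 (auto-commit; committed b=14)
Op 5: BEGIN: in_txn=True, pending={}
Op 6: ROLLBACK: discarded pending []; in_txn=False
Op 7: UPDATE b=27 (auto-commit; committed b=27)
Op 8: UPDATE d=19 (auto-commit; committed d=19)
Final committed: {b=27, d=19, e=7}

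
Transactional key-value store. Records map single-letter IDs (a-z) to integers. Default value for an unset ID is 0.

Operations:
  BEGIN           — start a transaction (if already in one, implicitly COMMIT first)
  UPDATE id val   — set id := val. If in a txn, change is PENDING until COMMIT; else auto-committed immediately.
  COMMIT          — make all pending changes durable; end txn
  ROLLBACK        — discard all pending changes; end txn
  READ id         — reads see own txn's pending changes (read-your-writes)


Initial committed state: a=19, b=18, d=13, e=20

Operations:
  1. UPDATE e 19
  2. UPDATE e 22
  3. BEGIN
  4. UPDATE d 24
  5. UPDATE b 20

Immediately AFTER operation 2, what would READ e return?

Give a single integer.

Answer: 22

Derivation:
Initial committed: {a=19, b=18, d=13, e=20}
Op 1: UPDATE e=19 (auto-commit; committed e=19)
Op 2: UPDATE e=22 (auto-commit; committed e=22)
After op 2: visible(e) = 22 (pending={}, committed={a=19, b=18, d=13, e=22})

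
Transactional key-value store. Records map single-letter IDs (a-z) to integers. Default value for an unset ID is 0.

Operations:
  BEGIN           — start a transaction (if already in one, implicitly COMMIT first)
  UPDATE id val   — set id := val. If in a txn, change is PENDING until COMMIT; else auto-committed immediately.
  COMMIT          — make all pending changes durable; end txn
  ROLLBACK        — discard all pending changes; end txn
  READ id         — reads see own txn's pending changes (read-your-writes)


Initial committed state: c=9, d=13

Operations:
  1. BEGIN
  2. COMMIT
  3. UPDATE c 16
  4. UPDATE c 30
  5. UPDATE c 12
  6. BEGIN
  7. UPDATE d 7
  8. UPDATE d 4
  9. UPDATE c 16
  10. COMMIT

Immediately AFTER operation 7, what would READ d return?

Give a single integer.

Initial committed: {c=9, d=13}
Op 1: BEGIN: in_txn=True, pending={}
Op 2: COMMIT: merged [] into committed; committed now {c=9, d=13}
Op 3: UPDATE c=16 (auto-commit; committed c=16)
Op 4: UPDATE c=30 (auto-commit; committed c=30)
Op 5: UPDATE c=12 (auto-commit; committed c=12)
Op 6: BEGIN: in_txn=True, pending={}
Op 7: UPDATE d=7 (pending; pending now {d=7})
After op 7: visible(d) = 7 (pending={d=7}, committed={c=12, d=13})

Answer: 7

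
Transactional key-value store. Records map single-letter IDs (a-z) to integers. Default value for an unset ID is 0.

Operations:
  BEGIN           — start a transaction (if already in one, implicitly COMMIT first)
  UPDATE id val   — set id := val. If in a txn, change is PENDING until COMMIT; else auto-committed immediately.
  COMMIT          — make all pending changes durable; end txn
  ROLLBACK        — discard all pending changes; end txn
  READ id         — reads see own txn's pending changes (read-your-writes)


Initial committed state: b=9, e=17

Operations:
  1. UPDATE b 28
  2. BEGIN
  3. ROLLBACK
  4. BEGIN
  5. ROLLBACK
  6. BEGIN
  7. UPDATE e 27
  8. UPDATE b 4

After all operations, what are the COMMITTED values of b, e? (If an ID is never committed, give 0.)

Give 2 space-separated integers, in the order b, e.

Initial committed: {b=9, e=17}
Op 1: UPDATE b=28 (auto-commit; committed b=28)
Op 2: BEGIN: in_txn=True, pending={}
Op 3: ROLLBACK: discarded pending []; in_txn=False
Op 4: BEGIN: in_txn=True, pending={}
Op 5: ROLLBACK: discarded pending []; in_txn=False
Op 6: BEGIN: in_txn=True, pending={}
Op 7: UPDATE e=27 (pending; pending now {e=27})
Op 8: UPDATE b=4 (pending; pending now {b=4, e=27})
Final committed: {b=28, e=17}

Answer: 28 17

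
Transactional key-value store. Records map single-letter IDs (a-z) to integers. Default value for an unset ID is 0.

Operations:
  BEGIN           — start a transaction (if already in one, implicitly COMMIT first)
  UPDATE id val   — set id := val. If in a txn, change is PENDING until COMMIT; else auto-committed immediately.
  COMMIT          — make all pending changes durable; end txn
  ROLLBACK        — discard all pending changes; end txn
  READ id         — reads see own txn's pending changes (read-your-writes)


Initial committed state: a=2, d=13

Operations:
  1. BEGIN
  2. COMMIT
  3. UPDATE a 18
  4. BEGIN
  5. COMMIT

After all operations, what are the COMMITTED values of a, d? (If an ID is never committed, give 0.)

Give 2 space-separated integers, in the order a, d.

Answer: 18 13

Derivation:
Initial committed: {a=2, d=13}
Op 1: BEGIN: in_txn=True, pending={}
Op 2: COMMIT: merged [] into committed; committed now {a=2, d=13}
Op 3: UPDATE a=18 (auto-commit; committed a=18)
Op 4: BEGIN: in_txn=True, pending={}
Op 5: COMMIT: merged [] into committed; committed now {a=18, d=13}
Final committed: {a=18, d=13}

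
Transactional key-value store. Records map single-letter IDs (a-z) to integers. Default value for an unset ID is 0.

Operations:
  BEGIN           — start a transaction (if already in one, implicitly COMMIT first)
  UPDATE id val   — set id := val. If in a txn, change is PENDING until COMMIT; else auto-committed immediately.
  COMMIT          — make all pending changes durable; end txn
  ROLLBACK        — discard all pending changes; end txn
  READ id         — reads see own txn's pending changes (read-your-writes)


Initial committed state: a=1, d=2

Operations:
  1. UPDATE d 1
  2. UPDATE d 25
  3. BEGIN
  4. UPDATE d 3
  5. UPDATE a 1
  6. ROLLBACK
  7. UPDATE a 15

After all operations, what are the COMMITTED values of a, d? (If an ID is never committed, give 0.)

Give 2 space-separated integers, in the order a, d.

Answer: 15 25

Derivation:
Initial committed: {a=1, d=2}
Op 1: UPDATE d=1 (auto-commit; committed d=1)
Op 2: UPDATE d=25 (auto-commit; committed d=25)
Op 3: BEGIN: in_txn=True, pending={}
Op 4: UPDATE d=3 (pending; pending now {d=3})
Op 5: UPDATE a=1 (pending; pending now {a=1, d=3})
Op 6: ROLLBACK: discarded pending ['a', 'd']; in_txn=False
Op 7: UPDATE a=15 (auto-commit; committed a=15)
Final committed: {a=15, d=25}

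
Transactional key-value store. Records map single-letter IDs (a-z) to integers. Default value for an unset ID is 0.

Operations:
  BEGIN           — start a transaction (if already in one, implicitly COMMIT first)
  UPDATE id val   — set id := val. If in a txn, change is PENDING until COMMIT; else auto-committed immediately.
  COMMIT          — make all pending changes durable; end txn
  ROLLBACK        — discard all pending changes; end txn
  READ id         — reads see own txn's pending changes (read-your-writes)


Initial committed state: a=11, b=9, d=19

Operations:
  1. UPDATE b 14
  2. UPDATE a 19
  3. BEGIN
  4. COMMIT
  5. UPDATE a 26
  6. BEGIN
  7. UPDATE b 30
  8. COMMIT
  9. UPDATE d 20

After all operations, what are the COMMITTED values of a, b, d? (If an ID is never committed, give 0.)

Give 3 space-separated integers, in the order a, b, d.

Answer: 26 30 20

Derivation:
Initial committed: {a=11, b=9, d=19}
Op 1: UPDATE b=14 (auto-commit; committed b=14)
Op 2: UPDATE a=19 (auto-commit; committed a=19)
Op 3: BEGIN: in_txn=True, pending={}
Op 4: COMMIT: merged [] into committed; committed now {a=19, b=14, d=19}
Op 5: UPDATE a=26 (auto-commit; committed a=26)
Op 6: BEGIN: in_txn=True, pending={}
Op 7: UPDATE b=30 (pending; pending now {b=30})
Op 8: COMMIT: merged ['b'] into committed; committed now {a=26, b=30, d=19}
Op 9: UPDATE d=20 (auto-commit; committed d=20)
Final committed: {a=26, b=30, d=20}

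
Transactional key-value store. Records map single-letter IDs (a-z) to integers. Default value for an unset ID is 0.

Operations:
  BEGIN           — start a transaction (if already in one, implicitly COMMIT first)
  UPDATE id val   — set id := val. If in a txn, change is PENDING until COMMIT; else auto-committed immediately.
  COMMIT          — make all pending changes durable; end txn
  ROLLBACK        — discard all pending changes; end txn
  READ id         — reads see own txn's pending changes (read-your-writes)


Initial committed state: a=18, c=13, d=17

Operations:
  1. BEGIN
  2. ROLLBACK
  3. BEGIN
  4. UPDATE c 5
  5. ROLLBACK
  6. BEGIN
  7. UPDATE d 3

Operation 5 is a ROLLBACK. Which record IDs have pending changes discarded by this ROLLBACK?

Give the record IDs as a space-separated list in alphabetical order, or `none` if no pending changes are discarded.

Initial committed: {a=18, c=13, d=17}
Op 1: BEGIN: in_txn=True, pending={}
Op 2: ROLLBACK: discarded pending []; in_txn=False
Op 3: BEGIN: in_txn=True, pending={}
Op 4: UPDATE c=5 (pending; pending now {c=5})
Op 5: ROLLBACK: discarded pending ['c']; in_txn=False
Op 6: BEGIN: in_txn=True, pending={}
Op 7: UPDATE d=3 (pending; pending now {d=3})
ROLLBACK at op 5 discards: ['c']

Answer: c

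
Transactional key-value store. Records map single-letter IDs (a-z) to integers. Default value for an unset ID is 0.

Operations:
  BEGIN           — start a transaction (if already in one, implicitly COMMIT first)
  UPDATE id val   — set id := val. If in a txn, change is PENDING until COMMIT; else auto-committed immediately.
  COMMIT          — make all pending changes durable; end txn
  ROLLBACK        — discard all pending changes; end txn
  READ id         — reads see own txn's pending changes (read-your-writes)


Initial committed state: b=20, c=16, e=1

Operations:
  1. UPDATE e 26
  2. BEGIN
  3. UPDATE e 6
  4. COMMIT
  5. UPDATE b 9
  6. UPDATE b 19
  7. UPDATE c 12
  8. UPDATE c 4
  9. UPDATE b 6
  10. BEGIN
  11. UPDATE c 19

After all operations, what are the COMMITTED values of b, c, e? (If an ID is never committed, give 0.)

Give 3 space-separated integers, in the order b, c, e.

Initial committed: {b=20, c=16, e=1}
Op 1: UPDATE e=26 (auto-commit; committed e=26)
Op 2: BEGIN: in_txn=True, pending={}
Op 3: UPDATE e=6 (pending; pending now {e=6})
Op 4: COMMIT: merged ['e'] into committed; committed now {b=20, c=16, e=6}
Op 5: UPDATE b=9 (auto-commit; committed b=9)
Op 6: UPDATE b=19 (auto-commit; committed b=19)
Op 7: UPDATE c=12 (auto-commit; committed c=12)
Op 8: UPDATE c=4 (auto-commit; committed c=4)
Op 9: UPDATE b=6 (auto-commit; committed b=6)
Op 10: BEGIN: in_txn=True, pending={}
Op 11: UPDATE c=19 (pending; pending now {c=19})
Final committed: {b=6, c=4, e=6}

Answer: 6 4 6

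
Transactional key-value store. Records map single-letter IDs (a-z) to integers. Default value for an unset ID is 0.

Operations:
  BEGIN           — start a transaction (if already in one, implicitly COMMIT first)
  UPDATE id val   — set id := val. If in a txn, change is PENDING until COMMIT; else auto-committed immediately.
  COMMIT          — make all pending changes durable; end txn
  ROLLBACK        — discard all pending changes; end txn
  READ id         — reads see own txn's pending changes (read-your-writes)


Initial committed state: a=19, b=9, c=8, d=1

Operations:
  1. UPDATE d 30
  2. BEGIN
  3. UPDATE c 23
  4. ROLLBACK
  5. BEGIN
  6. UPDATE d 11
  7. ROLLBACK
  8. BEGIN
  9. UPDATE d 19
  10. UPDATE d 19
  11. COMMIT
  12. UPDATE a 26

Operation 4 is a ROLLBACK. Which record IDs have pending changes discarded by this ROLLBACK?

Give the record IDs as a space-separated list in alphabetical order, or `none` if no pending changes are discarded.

Initial committed: {a=19, b=9, c=8, d=1}
Op 1: UPDATE d=30 (auto-commit; committed d=30)
Op 2: BEGIN: in_txn=True, pending={}
Op 3: UPDATE c=23 (pending; pending now {c=23})
Op 4: ROLLBACK: discarded pending ['c']; in_txn=False
Op 5: BEGIN: in_txn=True, pending={}
Op 6: UPDATE d=11 (pending; pending now {d=11})
Op 7: ROLLBACK: discarded pending ['d']; in_txn=False
Op 8: BEGIN: in_txn=True, pending={}
Op 9: UPDATE d=19 (pending; pending now {d=19})
Op 10: UPDATE d=19 (pending; pending now {d=19})
Op 11: COMMIT: merged ['d'] into committed; committed now {a=19, b=9, c=8, d=19}
Op 12: UPDATE a=26 (auto-commit; committed a=26)
ROLLBACK at op 4 discards: ['c']

Answer: c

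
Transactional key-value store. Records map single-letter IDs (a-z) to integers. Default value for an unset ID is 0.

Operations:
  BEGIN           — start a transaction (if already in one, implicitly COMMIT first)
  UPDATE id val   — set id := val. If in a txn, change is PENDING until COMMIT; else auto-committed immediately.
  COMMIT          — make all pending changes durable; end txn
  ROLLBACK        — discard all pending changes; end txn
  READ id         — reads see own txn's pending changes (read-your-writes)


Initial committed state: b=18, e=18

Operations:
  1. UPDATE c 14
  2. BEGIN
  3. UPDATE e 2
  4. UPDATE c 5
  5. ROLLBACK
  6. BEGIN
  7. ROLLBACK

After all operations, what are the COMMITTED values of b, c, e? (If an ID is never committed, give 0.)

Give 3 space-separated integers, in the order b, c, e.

Answer: 18 14 18

Derivation:
Initial committed: {b=18, e=18}
Op 1: UPDATE c=14 (auto-commit; committed c=14)
Op 2: BEGIN: in_txn=True, pending={}
Op 3: UPDATE e=2 (pending; pending now {e=2})
Op 4: UPDATE c=5 (pending; pending now {c=5, e=2})
Op 5: ROLLBACK: discarded pending ['c', 'e']; in_txn=False
Op 6: BEGIN: in_txn=True, pending={}
Op 7: ROLLBACK: discarded pending []; in_txn=False
Final committed: {b=18, c=14, e=18}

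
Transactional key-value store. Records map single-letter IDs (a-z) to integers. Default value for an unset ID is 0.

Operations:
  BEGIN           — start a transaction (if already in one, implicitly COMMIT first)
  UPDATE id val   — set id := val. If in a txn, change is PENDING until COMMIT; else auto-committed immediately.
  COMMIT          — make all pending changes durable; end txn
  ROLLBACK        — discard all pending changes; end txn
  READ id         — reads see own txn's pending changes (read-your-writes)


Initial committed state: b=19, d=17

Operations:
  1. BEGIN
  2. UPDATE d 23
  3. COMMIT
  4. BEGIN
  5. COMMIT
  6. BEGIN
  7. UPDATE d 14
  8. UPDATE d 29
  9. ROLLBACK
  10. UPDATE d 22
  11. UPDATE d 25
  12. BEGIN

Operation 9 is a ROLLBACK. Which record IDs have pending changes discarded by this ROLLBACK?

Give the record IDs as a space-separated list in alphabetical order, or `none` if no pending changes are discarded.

Initial committed: {b=19, d=17}
Op 1: BEGIN: in_txn=True, pending={}
Op 2: UPDATE d=23 (pending; pending now {d=23})
Op 3: COMMIT: merged ['d'] into committed; committed now {b=19, d=23}
Op 4: BEGIN: in_txn=True, pending={}
Op 5: COMMIT: merged [] into committed; committed now {b=19, d=23}
Op 6: BEGIN: in_txn=True, pending={}
Op 7: UPDATE d=14 (pending; pending now {d=14})
Op 8: UPDATE d=29 (pending; pending now {d=29})
Op 9: ROLLBACK: discarded pending ['d']; in_txn=False
Op 10: UPDATE d=22 (auto-commit; committed d=22)
Op 11: UPDATE d=25 (auto-commit; committed d=25)
Op 12: BEGIN: in_txn=True, pending={}
ROLLBACK at op 9 discards: ['d']

Answer: d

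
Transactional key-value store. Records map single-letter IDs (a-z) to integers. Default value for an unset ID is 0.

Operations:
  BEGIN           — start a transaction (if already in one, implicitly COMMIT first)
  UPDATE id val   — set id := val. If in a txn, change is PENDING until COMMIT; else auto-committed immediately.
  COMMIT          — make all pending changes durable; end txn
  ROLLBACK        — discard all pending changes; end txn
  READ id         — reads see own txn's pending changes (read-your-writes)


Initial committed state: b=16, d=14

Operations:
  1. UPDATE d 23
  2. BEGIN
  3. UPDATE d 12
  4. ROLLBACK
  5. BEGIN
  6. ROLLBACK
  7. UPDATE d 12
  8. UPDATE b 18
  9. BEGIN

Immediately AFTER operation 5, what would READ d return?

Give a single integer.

Initial committed: {b=16, d=14}
Op 1: UPDATE d=23 (auto-commit; committed d=23)
Op 2: BEGIN: in_txn=True, pending={}
Op 3: UPDATE d=12 (pending; pending now {d=12})
Op 4: ROLLBACK: discarded pending ['d']; in_txn=False
Op 5: BEGIN: in_txn=True, pending={}
After op 5: visible(d) = 23 (pending={}, committed={b=16, d=23})

Answer: 23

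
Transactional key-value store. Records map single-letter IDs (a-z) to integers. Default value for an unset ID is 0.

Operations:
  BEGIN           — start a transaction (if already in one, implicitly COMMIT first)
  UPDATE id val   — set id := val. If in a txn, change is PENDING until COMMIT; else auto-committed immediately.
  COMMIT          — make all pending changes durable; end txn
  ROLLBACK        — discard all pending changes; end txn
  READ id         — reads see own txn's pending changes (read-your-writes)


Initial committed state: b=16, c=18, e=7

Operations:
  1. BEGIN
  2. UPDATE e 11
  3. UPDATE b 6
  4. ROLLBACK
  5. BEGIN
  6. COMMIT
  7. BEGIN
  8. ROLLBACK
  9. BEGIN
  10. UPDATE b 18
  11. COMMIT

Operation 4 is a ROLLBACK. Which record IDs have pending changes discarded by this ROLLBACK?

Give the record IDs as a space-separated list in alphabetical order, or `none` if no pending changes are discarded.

Answer: b e

Derivation:
Initial committed: {b=16, c=18, e=7}
Op 1: BEGIN: in_txn=True, pending={}
Op 2: UPDATE e=11 (pending; pending now {e=11})
Op 3: UPDATE b=6 (pending; pending now {b=6, e=11})
Op 4: ROLLBACK: discarded pending ['b', 'e']; in_txn=False
Op 5: BEGIN: in_txn=True, pending={}
Op 6: COMMIT: merged [] into committed; committed now {b=16, c=18, e=7}
Op 7: BEGIN: in_txn=True, pending={}
Op 8: ROLLBACK: discarded pending []; in_txn=False
Op 9: BEGIN: in_txn=True, pending={}
Op 10: UPDATE b=18 (pending; pending now {b=18})
Op 11: COMMIT: merged ['b'] into committed; committed now {b=18, c=18, e=7}
ROLLBACK at op 4 discards: ['b', 'e']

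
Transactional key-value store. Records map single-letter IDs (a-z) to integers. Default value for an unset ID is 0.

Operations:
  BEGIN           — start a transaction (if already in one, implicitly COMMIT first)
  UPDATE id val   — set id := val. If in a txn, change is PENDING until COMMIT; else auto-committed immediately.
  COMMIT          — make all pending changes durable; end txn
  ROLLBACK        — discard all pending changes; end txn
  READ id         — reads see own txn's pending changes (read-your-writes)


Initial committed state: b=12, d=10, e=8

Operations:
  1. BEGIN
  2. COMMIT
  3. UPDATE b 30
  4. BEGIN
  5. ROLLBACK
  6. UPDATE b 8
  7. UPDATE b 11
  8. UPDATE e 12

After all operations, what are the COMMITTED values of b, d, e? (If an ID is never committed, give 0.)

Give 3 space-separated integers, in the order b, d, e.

Answer: 11 10 12

Derivation:
Initial committed: {b=12, d=10, e=8}
Op 1: BEGIN: in_txn=True, pending={}
Op 2: COMMIT: merged [] into committed; committed now {b=12, d=10, e=8}
Op 3: UPDATE b=30 (auto-commit; committed b=30)
Op 4: BEGIN: in_txn=True, pending={}
Op 5: ROLLBACK: discarded pending []; in_txn=False
Op 6: UPDATE b=8 (auto-commit; committed b=8)
Op 7: UPDATE b=11 (auto-commit; committed b=11)
Op 8: UPDATE e=12 (auto-commit; committed e=12)
Final committed: {b=11, d=10, e=12}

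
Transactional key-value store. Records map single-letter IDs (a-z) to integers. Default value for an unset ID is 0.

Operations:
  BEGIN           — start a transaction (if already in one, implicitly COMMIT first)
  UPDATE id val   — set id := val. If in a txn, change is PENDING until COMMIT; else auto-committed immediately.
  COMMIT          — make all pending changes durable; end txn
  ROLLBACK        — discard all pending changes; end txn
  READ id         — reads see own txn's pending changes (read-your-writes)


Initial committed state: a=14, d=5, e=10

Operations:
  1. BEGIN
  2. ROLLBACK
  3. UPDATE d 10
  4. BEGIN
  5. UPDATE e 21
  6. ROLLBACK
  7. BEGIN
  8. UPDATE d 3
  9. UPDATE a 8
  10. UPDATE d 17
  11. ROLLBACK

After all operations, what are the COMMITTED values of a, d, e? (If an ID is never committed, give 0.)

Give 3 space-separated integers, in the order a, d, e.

Answer: 14 10 10

Derivation:
Initial committed: {a=14, d=5, e=10}
Op 1: BEGIN: in_txn=True, pending={}
Op 2: ROLLBACK: discarded pending []; in_txn=False
Op 3: UPDATE d=10 (auto-commit; committed d=10)
Op 4: BEGIN: in_txn=True, pending={}
Op 5: UPDATE e=21 (pending; pending now {e=21})
Op 6: ROLLBACK: discarded pending ['e']; in_txn=False
Op 7: BEGIN: in_txn=True, pending={}
Op 8: UPDATE d=3 (pending; pending now {d=3})
Op 9: UPDATE a=8 (pending; pending now {a=8, d=3})
Op 10: UPDATE d=17 (pending; pending now {a=8, d=17})
Op 11: ROLLBACK: discarded pending ['a', 'd']; in_txn=False
Final committed: {a=14, d=10, e=10}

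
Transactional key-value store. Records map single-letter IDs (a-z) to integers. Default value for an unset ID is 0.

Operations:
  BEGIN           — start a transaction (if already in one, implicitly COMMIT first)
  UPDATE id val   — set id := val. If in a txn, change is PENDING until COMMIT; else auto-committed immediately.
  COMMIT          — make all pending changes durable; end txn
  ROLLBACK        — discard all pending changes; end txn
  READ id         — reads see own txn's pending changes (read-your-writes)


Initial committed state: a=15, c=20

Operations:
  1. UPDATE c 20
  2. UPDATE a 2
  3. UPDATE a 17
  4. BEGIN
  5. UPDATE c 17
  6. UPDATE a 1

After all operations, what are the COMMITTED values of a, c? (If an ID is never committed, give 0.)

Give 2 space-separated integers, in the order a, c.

Initial committed: {a=15, c=20}
Op 1: UPDATE c=20 (auto-commit; committed c=20)
Op 2: UPDATE a=2 (auto-commit; committed a=2)
Op 3: UPDATE a=17 (auto-commit; committed a=17)
Op 4: BEGIN: in_txn=True, pending={}
Op 5: UPDATE c=17 (pending; pending now {c=17})
Op 6: UPDATE a=1 (pending; pending now {a=1, c=17})
Final committed: {a=17, c=20}

Answer: 17 20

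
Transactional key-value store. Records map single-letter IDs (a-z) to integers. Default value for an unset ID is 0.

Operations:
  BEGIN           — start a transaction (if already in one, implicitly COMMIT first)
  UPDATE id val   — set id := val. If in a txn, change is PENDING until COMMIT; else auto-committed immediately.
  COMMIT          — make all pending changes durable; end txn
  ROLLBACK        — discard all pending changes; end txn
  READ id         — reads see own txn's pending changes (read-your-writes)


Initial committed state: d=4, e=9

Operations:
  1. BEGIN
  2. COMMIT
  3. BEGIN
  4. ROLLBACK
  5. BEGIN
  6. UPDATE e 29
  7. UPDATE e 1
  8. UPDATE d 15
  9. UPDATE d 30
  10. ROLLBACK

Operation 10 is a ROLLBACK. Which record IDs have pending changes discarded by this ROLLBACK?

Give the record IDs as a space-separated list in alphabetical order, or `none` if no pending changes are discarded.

Answer: d e

Derivation:
Initial committed: {d=4, e=9}
Op 1: BEGIN: in_txn=True, pending={}
Op 2: COMMIT: merged [] into committed; committed now {d=4, e=9}
Op 3: BEGIN: in_txn=True, pending={}
Op 4: ROLLBACK: discarded pending []; in_txn=False
Op 5: BEGIN: in_txn=True, pending={}
Op 6: UPDATE e=29 (pending; pending now {e=29})
Op 7: UPDATE e=1 (pending; pending now {e=1})
Op 8: UPDATE d=15 (pending; pending now {d=15, e=1})
Op 9: UPDATE d=30 (pending; pending now {d=30, e=1})
Op 10: ROLLBACK: discarded pending ['d', 'e']; in_txn=False
ROLLBACK at op 10 discards: ['d', 'e']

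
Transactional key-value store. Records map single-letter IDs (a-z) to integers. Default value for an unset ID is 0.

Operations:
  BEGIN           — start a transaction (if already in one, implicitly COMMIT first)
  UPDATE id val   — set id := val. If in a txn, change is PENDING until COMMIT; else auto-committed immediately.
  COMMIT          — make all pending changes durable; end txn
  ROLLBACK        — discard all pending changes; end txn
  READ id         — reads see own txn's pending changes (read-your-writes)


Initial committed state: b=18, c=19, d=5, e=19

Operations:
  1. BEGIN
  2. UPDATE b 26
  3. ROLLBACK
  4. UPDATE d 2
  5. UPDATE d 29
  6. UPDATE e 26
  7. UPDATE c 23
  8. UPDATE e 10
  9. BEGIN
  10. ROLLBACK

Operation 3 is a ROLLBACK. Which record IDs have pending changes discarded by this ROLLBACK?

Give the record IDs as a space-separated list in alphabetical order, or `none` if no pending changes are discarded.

Answer: b

Derivation:
Initial committed: {b=18, c=19, d=5, e=19}
Op 1: BEGIN: in_txn=True, pending={}
Op 2: UPDATE b=26 (pending; pending now {b=26})
Op 3: ROLLBACK: discarded pending ['b']; in_txn=False
Op 4: UPDATE d=2 (auto-commit; committed d=2)
Op 5: UPDATE d=29 (auto-commit; committed d=29)
Op 6: UPDATE e=26 (auto-commit; committed e=26)
Op 7: UPDATE c=23 (auto-commit; committed c=23)
Op 8: UPDATE e=10 (auto-commit; committed e=10)
Op 9: BEGIN: in_txn=True, pending={}
Op 10: ROLLBACK: discarded pending []; in_txn=False
ROLLBACK at op 3 discards: ['b']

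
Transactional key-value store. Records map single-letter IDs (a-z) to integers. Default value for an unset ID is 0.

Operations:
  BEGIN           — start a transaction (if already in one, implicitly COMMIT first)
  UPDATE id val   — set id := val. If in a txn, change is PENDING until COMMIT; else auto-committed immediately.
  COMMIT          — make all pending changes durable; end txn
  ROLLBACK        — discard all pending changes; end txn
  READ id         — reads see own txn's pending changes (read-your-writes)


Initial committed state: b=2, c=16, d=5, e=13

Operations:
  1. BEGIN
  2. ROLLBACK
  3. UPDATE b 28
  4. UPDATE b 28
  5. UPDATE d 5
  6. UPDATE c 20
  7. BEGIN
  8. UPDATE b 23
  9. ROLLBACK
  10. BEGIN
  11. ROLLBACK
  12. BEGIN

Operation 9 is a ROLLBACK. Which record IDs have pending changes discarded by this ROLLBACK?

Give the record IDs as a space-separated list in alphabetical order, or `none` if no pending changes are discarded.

Answer: b

Derivation:
Initial committed: {b=2, c=16, d=5, e=13}
Op 1: BEGIN: in_txn=True, pending={}
Op 2: ROLLBACK: discarded pending []; in_txn=False
Op 3: UPDATE b=28 (auto-commit; committed b=28)
Op 4: UPDATE b=28 (auto-commit; committed b=28)
Op 5: UPDATE d=5 (auto-commit; committed d=5)
Op 6: UPDATE c=20 (auto-commit; committed c=20)
Op 7: BEGIN: in_txn=True, pending={}
Op 8: UPDATE b=23 (pending; pending now {b=23})
Op 9: ROLLBACK: discarded pending ['b']; in_txn=False
Op 10: BEGIN: in_txn=True, pending={}
Op 11: ROLLBACK: discarded pending []; in_txn=False
Op 12: BEGIN: in_txn=True, pending={}
ROLLBACK at op 9 discards: ['b']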